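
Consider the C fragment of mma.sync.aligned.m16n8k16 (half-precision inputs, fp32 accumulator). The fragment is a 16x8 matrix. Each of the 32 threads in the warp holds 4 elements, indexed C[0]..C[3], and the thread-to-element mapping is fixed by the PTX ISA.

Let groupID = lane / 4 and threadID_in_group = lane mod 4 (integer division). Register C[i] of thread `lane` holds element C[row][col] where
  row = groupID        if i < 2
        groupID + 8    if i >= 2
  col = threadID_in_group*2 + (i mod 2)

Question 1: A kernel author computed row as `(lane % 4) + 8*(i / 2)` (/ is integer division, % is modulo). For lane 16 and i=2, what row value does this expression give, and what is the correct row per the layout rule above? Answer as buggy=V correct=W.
`(lane % 4) + 8*(i / 2)`[16,2]⇒8
lane 16: gr=4 (16/4), th=0 (16%4)
i=2: r=4+8=12, c=0*2+0=0
row: 8 vs 12

buggy=8 correct=12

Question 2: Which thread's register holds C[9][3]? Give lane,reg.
r=9⇒gr=1,Rb=1  c=3⇒th=1,odd=1
L=1*4+1=5  i=1*2+1=3

5,3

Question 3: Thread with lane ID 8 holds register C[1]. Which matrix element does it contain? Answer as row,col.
lane 8->8/4=2, 8 mod 4=0
i=1  r:2+0->2  c:2·0+1->1

2,1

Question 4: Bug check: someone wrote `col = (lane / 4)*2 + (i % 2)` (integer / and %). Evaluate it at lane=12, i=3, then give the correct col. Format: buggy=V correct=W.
`(lane / 4)*2 + (i % 2)`[12,3]⇒7
lane 12⇒12/4=3, 12 mod 4=0
i=3  r:3+8⇒11  c:2·0+1⇒1
col: 7 vs 1

buggy=7 correct=1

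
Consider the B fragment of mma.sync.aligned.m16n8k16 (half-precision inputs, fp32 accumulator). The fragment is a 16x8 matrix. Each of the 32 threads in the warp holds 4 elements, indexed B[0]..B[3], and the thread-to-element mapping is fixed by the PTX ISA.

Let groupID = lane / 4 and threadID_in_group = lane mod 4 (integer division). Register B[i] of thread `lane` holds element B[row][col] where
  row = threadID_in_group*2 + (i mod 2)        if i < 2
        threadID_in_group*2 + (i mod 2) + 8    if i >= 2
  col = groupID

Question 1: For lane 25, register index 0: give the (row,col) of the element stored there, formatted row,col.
2,6

25: gr=6,th=1
[0] (1*2+0+0,6) = (2,6)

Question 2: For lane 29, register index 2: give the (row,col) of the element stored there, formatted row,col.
lane 29→29/4=7, 29 mod 4=1
i=2  r:2·1+0+8→10  c:7

10,7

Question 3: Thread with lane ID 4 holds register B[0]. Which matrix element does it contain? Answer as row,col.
L=4→G=4>>2=1, T=4&3=0
[0]→row 0·2+0+0=0  col G=1

0,1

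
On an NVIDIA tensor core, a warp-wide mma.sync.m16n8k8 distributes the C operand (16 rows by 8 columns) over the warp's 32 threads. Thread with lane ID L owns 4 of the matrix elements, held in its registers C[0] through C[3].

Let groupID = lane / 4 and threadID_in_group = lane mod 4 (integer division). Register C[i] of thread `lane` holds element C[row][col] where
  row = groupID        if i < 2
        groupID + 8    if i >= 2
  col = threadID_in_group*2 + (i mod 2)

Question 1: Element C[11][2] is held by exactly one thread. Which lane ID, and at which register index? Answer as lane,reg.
r:11=>grp=3,rB=1  c:2=>tig=1,lo=0
L=3*4+1=13  i=1*2+0=2

13,2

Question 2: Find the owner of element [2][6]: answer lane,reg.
r=2→G=2,rhi=0  c=6→T=3,p=0
L=2*4+3=11  i=0*2+0=0

11,0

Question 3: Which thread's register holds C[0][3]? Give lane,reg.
1,1

r:0=>grp=0,rB=0  c:3=>tig=1,lo=1
L=0*4+1=1  i=0*2+1=1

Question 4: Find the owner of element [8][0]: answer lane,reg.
0,2

r=8->g=0,rb=1  c=0->t=0,b0=0
L=0*4+0=0  i=1*2+0=2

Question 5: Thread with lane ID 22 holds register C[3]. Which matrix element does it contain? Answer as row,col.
22: g=5,t=2
[3] (5+8,2*2+1) = (13,5)

13,5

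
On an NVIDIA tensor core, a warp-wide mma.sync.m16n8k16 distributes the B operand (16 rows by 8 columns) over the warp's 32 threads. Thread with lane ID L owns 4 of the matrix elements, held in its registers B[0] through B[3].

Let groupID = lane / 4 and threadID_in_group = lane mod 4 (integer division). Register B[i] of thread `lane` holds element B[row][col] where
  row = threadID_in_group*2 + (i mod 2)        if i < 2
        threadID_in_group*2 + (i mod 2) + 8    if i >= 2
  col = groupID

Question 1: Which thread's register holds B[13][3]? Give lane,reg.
14,3

c=3->g=3  r=13->rb=1,t=2,b0=1
L=3*4+2=14  i=1*2+1=3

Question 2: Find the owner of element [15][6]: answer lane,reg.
c: 6->gid=6  r: 15->r8=1,tid=3,i&1=1
L=6*4+3=27  i=1*2+1=3

27,3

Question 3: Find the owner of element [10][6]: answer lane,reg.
25,2

c: 6->gid=6  r: 10->r8=1,tid=1,i&1=0
L=6*4+1=25  i=1*2+0=2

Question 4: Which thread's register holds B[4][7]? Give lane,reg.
c: 7->gid=7  r: 4->r8=0,tid=2,i&1=0
L=7*4+2=30  i=0*2+0=0

30,0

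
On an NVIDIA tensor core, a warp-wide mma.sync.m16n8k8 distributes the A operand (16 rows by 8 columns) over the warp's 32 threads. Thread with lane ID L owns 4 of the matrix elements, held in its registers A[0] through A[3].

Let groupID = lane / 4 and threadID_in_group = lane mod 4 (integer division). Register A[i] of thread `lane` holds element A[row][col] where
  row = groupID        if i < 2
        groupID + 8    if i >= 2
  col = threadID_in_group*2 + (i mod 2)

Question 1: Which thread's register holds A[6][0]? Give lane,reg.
r: 6->gid=6,r8=0  c: 0->tid=0,i&1=0
L=6*4+0=24  i=0*2+0=0

24,0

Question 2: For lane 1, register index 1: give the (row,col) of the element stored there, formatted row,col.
L=1=>grp=1>>2=0, tig=1&3=1
[1]=>row 0+0=0  col 1·2+1=3

0,3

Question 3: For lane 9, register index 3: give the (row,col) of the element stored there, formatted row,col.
10,3

lane 9->9/4=2, 9 mod 4=1
i=3  r:2+8->10  c:2·1+1->3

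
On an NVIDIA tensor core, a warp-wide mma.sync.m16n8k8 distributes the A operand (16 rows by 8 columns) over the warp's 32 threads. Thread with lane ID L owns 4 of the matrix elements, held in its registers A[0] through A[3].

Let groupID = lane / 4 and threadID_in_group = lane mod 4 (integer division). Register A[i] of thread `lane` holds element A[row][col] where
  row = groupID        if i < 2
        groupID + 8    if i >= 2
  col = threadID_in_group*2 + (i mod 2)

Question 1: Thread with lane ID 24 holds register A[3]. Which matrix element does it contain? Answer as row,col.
14,1

L=24->gid=24>>2=6, tid=24&3=0
[3]->row 6+8=14  col 0·2+1=1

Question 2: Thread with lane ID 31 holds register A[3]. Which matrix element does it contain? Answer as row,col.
L=31=>grp=31>>2=7, tig=31&3=3
[3]=>row 7+8=15  col 3·2+1=7

15,7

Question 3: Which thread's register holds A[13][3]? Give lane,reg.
21,3

r:13=>grp=5,rB=1  c:3=>tig=1,lo=1
L=5*4+1=21  i=1*2+1=3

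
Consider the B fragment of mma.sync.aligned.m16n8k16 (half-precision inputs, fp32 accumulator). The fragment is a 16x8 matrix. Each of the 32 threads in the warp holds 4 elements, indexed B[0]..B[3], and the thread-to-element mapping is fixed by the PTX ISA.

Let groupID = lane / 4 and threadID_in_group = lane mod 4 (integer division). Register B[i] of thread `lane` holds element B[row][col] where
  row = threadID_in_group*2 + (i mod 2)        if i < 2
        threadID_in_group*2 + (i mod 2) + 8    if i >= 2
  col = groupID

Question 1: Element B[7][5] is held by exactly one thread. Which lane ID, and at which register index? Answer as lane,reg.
c=5->g=5  r=7->rb=0,t=3,b0=1
L=5*4+3=23  i=0*2+1=1

23,1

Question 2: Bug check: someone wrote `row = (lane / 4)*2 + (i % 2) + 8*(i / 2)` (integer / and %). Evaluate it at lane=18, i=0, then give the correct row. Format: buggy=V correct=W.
`(lane / 4)*2 + (i % 2) + 8*(i / 2)`[18,0]=>8
L=18=>grp=18>>2=4, tig=18&3=2
[0]=>row 2·2+0+0=4  col grp=4
row: 8 vs 4

buggy=8 correct=4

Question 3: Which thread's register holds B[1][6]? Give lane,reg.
24,1

c=6→G=6  r=1→rhi=0,T=0,p=1
L=6*4+0=24  i=0*2+1=1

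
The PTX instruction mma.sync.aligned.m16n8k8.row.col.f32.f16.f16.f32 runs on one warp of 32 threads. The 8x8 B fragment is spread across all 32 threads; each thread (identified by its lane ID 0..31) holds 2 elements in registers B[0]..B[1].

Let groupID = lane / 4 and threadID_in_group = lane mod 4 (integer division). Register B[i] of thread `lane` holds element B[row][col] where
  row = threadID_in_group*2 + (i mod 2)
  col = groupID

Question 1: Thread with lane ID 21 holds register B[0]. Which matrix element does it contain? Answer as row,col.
L=21⇒gr=21>>2=5, th=21&3=1
[0]⇒row 1·2+0=2  col gr=5

2,5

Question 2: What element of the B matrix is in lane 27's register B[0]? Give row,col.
L=27->g=27>>2=6, t=27&3=3
[0]->row 3·2+0=6  col g=6

6,6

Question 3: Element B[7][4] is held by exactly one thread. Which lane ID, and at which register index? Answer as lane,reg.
19,1

c:4=>grp=4  r:7=>tig=3,lo=1
L=4*4+3=19  i=1=1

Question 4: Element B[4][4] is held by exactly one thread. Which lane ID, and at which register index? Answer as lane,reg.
c=4⇒gr=4  r=4⇒th=2,odd=0
L=4*4+2=18  i=0=0

18,0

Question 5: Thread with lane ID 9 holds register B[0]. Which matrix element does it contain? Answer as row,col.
2,2

lane 9: gr=2 (9/4), th=1 (9%4)
i=0: r=1*2+0=2, c=gr=2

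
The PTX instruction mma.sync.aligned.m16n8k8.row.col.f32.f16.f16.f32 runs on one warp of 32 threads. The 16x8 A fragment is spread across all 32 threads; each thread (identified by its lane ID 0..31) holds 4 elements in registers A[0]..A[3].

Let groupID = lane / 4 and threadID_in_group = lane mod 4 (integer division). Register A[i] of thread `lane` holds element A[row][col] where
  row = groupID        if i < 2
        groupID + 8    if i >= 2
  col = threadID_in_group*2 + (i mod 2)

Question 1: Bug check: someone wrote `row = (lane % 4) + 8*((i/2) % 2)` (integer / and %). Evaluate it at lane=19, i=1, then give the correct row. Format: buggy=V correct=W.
buggy=3 correct=4

`(lane % 4) + 8*((i/2) % 2)`[19,1]->3
lane 19: gid=4 (19/4), tid=3 (19%4)
i=1: r=4+0=4, c=3*2+1=7
row: 3 vs 4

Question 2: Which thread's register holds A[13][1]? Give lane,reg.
r=13⇒gr=5,Rb=1  c=1⇒th=0,odd=1
L=5*4+0=20  i=1*2+1=3

20,3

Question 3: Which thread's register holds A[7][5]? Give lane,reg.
30,1

r: 7->gid=7,r8=0  c: 5->tid=2,i&1=1
L=7*4+2=30  i=0*2+1=1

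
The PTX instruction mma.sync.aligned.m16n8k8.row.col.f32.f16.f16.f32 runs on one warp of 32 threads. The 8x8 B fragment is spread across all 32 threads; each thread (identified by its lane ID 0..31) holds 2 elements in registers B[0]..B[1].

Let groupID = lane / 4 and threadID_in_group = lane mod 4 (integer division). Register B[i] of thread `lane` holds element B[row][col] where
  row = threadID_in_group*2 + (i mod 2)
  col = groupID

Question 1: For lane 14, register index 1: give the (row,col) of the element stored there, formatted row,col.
5,3

lane 14: grp=3 (14/4), tig=2 (14%4)
i=1: r=2*2+1=5, c=grp=3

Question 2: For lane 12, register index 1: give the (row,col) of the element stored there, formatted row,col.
1,3

lane 12: g=3 (12/4), t=0 (12%4)
i=1: r=0*2+1=1, c=g=3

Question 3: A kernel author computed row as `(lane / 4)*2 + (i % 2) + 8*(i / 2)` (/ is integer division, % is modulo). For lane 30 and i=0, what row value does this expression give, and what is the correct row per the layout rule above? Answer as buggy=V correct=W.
`(lane / 4)*2 + (i % 2) + 8*(i / 2)`[30,0]->14
lane 30->30/4=7, 30 mod 4=2
i=0  r:2·2+0->4  c:7
row: 14 vs 4

buggy=14 correct=4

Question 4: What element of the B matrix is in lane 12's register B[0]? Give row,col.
12: grp=3,tig=0
[0] (0*2+0,3) = (0,3)

0,3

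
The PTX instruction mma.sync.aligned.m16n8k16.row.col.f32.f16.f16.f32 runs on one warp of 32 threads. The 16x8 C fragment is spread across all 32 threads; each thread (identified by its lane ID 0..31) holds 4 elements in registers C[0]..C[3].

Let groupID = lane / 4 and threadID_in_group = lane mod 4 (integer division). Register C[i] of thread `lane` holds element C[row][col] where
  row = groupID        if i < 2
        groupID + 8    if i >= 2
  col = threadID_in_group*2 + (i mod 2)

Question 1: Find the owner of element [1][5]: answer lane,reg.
r:1=>grp=1,rB=0  c:5=>tig=2,lo=1
L=1*4+2=6  i=0*2+1=1

6,1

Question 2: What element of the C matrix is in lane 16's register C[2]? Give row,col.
12,0

lane 16⇒16/4=4, 16 mod 4=0
i=2  r:4+8⇒12  c:2·0+0⇒0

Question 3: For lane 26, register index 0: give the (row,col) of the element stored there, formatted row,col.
L=26⇒gr=26>>2=6, th=26&3=2
[0]⇒row 6+0=6  col 2·2+0=4

6,4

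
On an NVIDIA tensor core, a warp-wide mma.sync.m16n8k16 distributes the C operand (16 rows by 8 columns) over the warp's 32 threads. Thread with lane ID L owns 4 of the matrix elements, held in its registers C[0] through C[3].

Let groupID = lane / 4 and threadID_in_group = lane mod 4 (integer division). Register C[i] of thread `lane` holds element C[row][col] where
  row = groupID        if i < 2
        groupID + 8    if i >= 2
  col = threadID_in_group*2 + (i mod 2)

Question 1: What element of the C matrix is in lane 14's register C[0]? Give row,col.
3,4

14: gr=3,th=2
[0] (3+0,2*2+0) = (3,4)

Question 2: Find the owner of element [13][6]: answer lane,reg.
23,2

r=13⇒gr=5,Rb=1  c=6⇒th=3,odd=0
L=5*4+3=23  i=1*2+0=2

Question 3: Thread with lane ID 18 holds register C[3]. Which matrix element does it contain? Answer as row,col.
12,5

18: grp=4,tig=2
[3] (4+8,2*2+1) = (12,5)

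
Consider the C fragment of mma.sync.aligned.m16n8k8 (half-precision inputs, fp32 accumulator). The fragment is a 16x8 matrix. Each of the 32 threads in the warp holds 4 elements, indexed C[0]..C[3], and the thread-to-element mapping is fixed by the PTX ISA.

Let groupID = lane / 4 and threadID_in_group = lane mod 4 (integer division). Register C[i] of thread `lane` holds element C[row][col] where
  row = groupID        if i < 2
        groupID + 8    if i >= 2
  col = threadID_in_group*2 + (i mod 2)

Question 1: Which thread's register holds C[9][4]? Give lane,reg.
r=9->g=1,rb=1  c=4->t=2,b0=0
L=1*4+2=6  i=1*2+0=2

6,2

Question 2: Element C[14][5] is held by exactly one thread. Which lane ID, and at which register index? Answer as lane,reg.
26,3

r=14⇒gr=6,Rb=1  c=5⇒th=2,odd=1
L=6*4+2=26  i=1*2+1=3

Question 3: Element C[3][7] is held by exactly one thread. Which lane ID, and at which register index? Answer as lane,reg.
r=3→G=3,rhi=0  c=7→T=3,p=1
L=3*4+3=15  i=0*2+1=1

15,1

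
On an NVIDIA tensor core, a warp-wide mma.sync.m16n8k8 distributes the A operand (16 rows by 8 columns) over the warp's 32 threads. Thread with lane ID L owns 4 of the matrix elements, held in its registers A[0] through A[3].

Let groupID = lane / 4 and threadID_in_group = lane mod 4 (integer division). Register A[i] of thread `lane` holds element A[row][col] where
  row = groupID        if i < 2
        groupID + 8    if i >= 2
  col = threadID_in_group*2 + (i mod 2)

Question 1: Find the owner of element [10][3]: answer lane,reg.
9,3

r=10⇒gr=2,Rb=1  c=3⇒th=1,odd=1
L=2*4+1=9  i=1*2+1=3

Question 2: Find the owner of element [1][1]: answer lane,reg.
r=1→G=1,rhi=0  c=1→T=0,p=1
L=1*4+0=4  i=0*2+1=1

4,1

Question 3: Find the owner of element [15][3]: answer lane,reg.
29,3

r:15=>grp=7,rB=1  c:3=>tig=1,lo=1
L=7*4+1=29  i=1*2+1=3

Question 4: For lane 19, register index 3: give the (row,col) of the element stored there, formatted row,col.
12,7

19: G=4,T=3
[3] (4+8,3*2+1) = (12,7)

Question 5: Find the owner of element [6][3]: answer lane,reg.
25,1

r=6->g=6,rb=0  c=3->t=1,b0=1
L=6*4+1=25  i=0*2+1=1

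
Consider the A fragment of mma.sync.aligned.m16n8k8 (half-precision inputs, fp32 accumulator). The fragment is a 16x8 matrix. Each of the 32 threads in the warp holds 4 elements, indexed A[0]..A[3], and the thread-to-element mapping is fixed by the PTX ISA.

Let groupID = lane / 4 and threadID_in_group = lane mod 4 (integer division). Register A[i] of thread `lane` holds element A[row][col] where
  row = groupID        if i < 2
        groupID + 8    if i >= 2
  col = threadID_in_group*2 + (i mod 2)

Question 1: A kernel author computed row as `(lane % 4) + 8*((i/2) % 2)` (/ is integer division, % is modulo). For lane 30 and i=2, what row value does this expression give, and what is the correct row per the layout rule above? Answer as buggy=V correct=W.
buggy=10 correct=15

`(lane % 4) + 8*((i/2) % 2)`[30,2]->10
lane 30: g=7 (30/4), t=2 (30%4)
i=2: r=7+8=15, c=2*2+0=4
row: 10 vs 15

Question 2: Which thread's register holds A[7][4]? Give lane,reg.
30,0

r:7=>grp=7,rB=0  c:4=>tig=2,lo=0
L=7*4+2=30  i=0*2+0=0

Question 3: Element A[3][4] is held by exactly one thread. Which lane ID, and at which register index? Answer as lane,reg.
14,0

r:3=>grp=3,rB=0  c:4=>tig=2,lo=0
L=3*4+2=14  i=0*2+0=0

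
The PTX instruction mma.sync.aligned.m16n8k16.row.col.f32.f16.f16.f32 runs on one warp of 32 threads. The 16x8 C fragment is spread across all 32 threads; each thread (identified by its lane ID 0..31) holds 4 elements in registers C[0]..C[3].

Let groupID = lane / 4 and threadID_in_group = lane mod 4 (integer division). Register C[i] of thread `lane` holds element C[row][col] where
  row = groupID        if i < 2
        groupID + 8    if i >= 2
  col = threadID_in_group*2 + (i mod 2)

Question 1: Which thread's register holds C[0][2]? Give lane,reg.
1,0

r: 0->gid=0,r8=0  c: 2->tid=1,i&1=0
L=0*4+1=1  i=0*2+0=0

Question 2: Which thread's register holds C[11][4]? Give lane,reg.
r=11⇒gr=3,Rb=1  c=4⇒th=2,odd=0
L=3*4+2=14  i=1*2+0=2

14,2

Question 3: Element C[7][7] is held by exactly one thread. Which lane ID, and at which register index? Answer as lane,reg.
r=7->g=7,rb=0  c=7->t=3,b0=1
L=7*4+3=31  i=0*2+1=1

31,1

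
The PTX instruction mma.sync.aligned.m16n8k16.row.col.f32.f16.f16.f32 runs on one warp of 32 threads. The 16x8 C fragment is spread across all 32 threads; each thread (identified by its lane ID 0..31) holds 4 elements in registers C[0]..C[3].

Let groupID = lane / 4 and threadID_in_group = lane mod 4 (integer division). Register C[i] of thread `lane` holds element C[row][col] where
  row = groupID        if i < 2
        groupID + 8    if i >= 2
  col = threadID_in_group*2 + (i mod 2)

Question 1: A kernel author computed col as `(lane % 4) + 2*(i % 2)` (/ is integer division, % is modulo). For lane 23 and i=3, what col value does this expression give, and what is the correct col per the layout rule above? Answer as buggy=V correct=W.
buggy=5 correct=7

`(lane % 4) + 2*(i % 2)`[23,3]⇒5
23: gr=5,th=3
[3] (5+8,3*2+1) = (13,7)
col: 5 vs 7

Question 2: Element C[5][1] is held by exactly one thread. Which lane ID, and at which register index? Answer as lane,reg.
20,1

r=5→G=5,rhi=0  c=1→T=0,p=1
L=5*4+0=20  i=0*2+1=1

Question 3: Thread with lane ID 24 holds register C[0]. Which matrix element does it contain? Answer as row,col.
24: g=6,t=0
[0] (6+0,0*2+0) = (6,0)

6,0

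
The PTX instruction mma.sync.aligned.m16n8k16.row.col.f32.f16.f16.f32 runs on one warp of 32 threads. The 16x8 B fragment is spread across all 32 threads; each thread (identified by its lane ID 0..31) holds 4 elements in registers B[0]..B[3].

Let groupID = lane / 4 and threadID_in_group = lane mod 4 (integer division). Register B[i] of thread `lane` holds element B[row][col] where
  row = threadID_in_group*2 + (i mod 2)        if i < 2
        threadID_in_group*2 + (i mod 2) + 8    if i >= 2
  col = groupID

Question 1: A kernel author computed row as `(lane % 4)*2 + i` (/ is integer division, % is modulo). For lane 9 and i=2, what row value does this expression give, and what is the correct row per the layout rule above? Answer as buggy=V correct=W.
buggy=4 correct=10

`(lane % 4)*2 + i`[9,2]->4
lane 9: gid=2 (9/4), tid=1 (9%4)
i=2: r=1*2+0+8=10, c=gid=2
row: 4 vs 10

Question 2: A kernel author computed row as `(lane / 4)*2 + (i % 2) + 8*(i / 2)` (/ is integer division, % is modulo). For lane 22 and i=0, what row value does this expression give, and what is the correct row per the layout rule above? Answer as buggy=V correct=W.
buggy=10 correct=4

`(lane / 4)*2 + (i % 2) + 8*(i / 2)`[22,0]=>10
22: grp=5,tig=2
[0] (2*2+0+0,5) = (4,5)
row: 10 vs 4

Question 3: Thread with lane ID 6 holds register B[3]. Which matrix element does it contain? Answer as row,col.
lane 6->6/4=1, 6 mod 4=2
i=3  r:2·2+1+8->13  c:1

13,1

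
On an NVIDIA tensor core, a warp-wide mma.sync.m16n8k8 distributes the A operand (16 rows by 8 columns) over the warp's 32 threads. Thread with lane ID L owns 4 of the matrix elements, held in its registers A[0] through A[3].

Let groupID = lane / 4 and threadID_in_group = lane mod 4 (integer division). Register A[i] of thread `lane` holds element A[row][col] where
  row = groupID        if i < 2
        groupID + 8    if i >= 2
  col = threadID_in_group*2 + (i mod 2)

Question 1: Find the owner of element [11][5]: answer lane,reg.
r:11=>grp=3,rB=1  c:5=>tig=2,lo=1
L=3*4+2=14  i=1*2+1=3

14,3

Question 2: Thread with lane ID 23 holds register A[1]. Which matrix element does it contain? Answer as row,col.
5,7

lane 23->23/4=5, 23 mod 4=3
i=1  r:5+0->5  c:2·3+1->7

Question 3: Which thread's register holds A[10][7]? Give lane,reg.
r=10→G=2,rhi=1  c=7→T=3,p=1
L=2*4+3=11  i=1*2+1=3

11,3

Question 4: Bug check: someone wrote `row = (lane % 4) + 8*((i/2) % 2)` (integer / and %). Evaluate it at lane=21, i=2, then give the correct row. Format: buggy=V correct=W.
`(lane % 4) + 8*((i/2) % 2)`[21,2]->9
lane 21->21/4=5, 21 mod 4=1
i=2  r:5+8->13  c:2·1+0->2
row: 9 vs 13

buggy=9 correct=13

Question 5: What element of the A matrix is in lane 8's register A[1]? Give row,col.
lane 8->8/4=2, 8 mod 4=0
i=1  r:2+0->2  c:2·0+1->1

2,1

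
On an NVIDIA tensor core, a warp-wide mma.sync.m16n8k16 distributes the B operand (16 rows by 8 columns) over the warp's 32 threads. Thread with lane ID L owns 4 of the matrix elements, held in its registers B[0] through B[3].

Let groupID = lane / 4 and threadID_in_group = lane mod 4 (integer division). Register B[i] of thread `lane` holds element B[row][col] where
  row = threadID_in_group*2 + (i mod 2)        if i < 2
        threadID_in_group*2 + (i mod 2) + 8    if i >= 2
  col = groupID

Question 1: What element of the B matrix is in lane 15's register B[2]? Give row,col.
14,3

L=15→G=15>>2=3, T=15&3=3
[2]→row 3·2+0+8=14  col G=3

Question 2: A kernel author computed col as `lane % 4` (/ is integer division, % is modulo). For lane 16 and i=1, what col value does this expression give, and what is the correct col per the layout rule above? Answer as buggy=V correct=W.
buggy=0 correct=4

`lane % 4`[16,1]=>0
lane 16=>16/4=4, 16 mod 4=0
i=1  r:2·0+1+0=>1  c:4
col: 0 vs 4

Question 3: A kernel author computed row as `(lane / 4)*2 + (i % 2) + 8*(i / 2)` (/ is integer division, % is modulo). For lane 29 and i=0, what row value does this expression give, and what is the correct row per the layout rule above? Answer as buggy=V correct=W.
buggy=14 correct=2

`(lane / 4)*2 + (i % 2) + 8*(i / 2)`[29,0]→14
lane 29→29/4=7, 29 mod 4=1
i=0  r:2·1+0+0→2  c:7
row: 14 vs 2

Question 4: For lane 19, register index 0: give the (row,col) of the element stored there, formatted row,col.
L=19->gid=19>>2=4, tid=19&3=3
[0]->row 3·2+0+0=6  col gid=4

6,4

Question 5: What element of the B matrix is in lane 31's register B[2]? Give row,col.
14,7

lane 31->31/4=7, 31 mod 4=3
i=2  r:2·3+0+8->14  c:7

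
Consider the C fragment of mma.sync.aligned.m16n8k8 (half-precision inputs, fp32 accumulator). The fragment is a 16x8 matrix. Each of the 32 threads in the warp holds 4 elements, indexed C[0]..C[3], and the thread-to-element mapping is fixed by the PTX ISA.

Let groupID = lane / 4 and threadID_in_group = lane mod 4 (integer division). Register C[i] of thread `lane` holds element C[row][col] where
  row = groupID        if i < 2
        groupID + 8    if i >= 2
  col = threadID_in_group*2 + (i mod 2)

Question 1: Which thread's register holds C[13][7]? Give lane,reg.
23,3

r:13=>grp=5,rB=1  c:7=>tig=3,lo=1
L=5*4+3=23  i=1*2+1=3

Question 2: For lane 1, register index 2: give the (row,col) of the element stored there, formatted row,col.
8,2

1: G=0,T=1
[2] (0+8,1*2+0) = (8,2)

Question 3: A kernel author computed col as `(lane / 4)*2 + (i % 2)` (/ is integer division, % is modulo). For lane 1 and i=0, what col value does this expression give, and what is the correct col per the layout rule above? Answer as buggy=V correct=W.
buggy=0 correct=2

`(lane / 4)*2 + (i % 2)`[1,0]→0
1: G=0,T=1
[0] (0+0,1*2+0) = (0,2)
col: 0 vs 2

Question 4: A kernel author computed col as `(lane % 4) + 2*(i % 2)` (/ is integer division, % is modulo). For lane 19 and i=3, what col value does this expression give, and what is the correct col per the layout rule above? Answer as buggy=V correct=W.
`(lane % 4) + 2*(i % 2)`[19,3]->5
19: gid=4,tid=3
[3] (4+8,3*2+1) = (12,7)
col: 5 vs 7

buggy=5 correct=7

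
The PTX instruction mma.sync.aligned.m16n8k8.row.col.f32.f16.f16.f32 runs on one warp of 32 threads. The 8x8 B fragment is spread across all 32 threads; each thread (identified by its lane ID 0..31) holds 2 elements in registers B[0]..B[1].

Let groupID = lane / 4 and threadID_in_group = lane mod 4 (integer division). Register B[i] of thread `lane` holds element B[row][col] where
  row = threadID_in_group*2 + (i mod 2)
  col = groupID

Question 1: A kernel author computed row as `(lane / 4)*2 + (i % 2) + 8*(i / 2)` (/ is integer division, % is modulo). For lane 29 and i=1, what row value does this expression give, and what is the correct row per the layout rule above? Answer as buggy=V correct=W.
`(lane / 4)*2 + (i % 2) + 8*(i / 2)`[29,1]⇒15
L=29⇒gr=29>>2=7, th=29&3=1
[1]⇒row 1·2+1=3  col gr=7
row: 15 vs 3

buggy=15 correct=3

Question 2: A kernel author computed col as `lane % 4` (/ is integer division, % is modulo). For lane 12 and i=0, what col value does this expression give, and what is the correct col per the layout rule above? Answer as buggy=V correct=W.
buggy=0 correct=3

`lane % 4`[12,0]=>0
lane 12=>12/4=3, 12 mod 4=0
i=0  r:2·0+0=>0  c:3
col: 0 vs 3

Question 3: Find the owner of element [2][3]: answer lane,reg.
c: 3->gid=3  r: 2->tid=1,i&1=0
L=3*4+1=13  i=0=0

13,0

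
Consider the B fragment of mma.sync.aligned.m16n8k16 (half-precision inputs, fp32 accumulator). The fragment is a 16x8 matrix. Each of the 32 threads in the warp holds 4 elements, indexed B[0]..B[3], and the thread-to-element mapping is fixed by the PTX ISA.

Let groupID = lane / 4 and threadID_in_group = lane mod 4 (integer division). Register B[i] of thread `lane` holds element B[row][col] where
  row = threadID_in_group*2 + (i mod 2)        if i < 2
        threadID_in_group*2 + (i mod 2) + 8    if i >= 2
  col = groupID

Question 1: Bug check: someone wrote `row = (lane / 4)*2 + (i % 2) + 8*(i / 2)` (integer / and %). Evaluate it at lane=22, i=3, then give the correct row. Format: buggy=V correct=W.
`(lane / 4)*2 + (i % 2) + 8*(i / 2)`[22,3]⇒19
L=22⇒gr=22>>2=5, th=22&3=2
[3]⇒row 2·2+1+8=13  col gr=5
row: 19 vs 13

buggy=19 correct=13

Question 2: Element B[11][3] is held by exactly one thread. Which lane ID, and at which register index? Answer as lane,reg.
c=3->g=3  r=11->rb=1,t=1,b0=1
L=3*4+1=13  i=1*2+1=3

13,3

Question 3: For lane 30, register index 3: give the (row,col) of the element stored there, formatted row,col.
30: g=7,t=2
[3] (2*2+1+8,7) = (13,7)

13,7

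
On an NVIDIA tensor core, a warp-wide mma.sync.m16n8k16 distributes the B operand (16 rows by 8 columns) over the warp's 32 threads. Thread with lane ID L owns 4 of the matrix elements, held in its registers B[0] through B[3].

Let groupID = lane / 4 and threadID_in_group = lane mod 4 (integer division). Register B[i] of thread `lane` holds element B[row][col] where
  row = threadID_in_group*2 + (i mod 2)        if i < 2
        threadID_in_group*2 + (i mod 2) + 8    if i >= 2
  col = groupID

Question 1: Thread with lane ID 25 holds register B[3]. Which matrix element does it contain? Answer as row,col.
11,6

lane 25⇒25/4=6, 25 mod 4=1
i=3  r:2·1+1+8⇒11  c:6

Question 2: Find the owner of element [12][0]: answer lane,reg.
c=0->g=0  r=12->rb=1,t=2,b0=0
L=0*4+2=2  i=1*2+0=2

2,2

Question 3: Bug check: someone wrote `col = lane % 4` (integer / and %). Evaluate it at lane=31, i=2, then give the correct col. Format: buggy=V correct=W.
`lane % 4`[31,2]=>3
31: grp=7,tig=3
[2] (3*2+0+8,7) = (14,7)
col: 3 vs 7

buggy=3 correct=7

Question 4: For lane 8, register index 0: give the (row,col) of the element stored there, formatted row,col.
lane 8->8/4=2, 8 mod 4=0
i=0  r:2·0+0+0->0  c:2

0,2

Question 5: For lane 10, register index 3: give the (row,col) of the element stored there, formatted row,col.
13,2

L=10⇒gr=10>>2=2, th=10&3=2
[3]⇒row 2·2+1+8=13  col gr=2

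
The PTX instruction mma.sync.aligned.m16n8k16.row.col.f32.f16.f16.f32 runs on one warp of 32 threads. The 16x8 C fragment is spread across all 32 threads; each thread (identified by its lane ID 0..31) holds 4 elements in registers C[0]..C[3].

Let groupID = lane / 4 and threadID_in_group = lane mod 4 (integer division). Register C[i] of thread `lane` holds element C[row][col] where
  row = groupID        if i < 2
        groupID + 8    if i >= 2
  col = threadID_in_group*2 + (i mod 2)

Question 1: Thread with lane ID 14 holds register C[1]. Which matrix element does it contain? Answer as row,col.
L=14->g=14>>2=3, t=14&3=2
[1]->row 3+0=3  col 2·2+1=5

3,5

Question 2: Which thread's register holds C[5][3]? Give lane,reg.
r=5⇒gr=5,Rb=0  c=3⇒th=1,odd=1
L=5*4+1=21  i=0*2+1=1

21,1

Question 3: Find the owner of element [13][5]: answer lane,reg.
22,3

r=13⇒gr=5,Rb=1  c=5⇒th=2,odd=1
L=5*4+2=22  i=1*2+1=3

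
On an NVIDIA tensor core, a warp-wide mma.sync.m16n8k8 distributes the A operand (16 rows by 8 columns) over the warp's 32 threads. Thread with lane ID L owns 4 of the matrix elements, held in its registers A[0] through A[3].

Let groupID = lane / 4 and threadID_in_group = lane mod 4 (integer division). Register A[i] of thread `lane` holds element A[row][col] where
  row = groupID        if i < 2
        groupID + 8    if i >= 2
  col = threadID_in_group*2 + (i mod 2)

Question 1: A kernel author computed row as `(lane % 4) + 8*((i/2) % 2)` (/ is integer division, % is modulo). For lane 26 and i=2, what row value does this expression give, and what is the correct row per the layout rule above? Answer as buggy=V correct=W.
buggy=10 correct=14

`(lane % 4) + 8*((i/2) % 2)`[26,2]→10
L=26→G=26>>2=6, T=26&3=2
[2]→row 6+8=14  col 2·2+0=4
row: 10 vs 14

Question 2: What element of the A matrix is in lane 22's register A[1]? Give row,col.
5,5

L=22→G=22>>2=5, T=22&3=2
[1]→row 5+0=5  col 2·2+1=5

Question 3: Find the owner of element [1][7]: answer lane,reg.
r:1=>grp=1,rB=0  c:7=>tig=3,lo=1
L=1*4+3=7  i=0*2+1=1

7,1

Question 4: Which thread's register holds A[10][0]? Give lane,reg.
r=10⇒gr=2,Rb=1  c=0⇒th=0,odd=0
L=2*4+0=8  i=1*2+0=2

8,2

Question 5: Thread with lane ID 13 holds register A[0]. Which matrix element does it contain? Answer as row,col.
lane 13: g=3 (13/4), t=1 (13%4)
i=0: r=3+0=3, c=1*2+0=2

3,2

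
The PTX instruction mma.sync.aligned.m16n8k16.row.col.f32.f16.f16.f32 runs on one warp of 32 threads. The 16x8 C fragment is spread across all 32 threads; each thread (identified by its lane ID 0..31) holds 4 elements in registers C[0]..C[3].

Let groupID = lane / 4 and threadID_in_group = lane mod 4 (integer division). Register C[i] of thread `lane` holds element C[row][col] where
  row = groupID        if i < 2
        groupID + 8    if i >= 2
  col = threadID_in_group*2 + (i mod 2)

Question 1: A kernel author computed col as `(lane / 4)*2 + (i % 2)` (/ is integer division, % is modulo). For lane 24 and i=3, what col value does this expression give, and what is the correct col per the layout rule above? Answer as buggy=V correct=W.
`(lane / 4)*2 + (i % 2)`[24,3]->13
lane 24: gid=6 (24/4), tid=0 (24%4)
i=3: r=6+8=14, c=0*2+1=1
col: 13 vs 1

buggy=13 correct=1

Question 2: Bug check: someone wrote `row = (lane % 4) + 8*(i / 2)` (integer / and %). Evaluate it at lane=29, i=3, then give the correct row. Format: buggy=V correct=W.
`(lane % 4) + 8*(i / 2)`[29,3]→9
lane 29→29/4=7, 29 mod 4=1
i=3  r:7+8→15  c:2·1+1→3
row: 9 vs 15

buggy=9 correct=15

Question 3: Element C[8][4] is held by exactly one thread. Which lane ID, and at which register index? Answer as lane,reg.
2,2

r=8⇒gr=0,Rb=1  c=4⇒th=2,odd=0
L=0*4+2=2  i=1*2+0=2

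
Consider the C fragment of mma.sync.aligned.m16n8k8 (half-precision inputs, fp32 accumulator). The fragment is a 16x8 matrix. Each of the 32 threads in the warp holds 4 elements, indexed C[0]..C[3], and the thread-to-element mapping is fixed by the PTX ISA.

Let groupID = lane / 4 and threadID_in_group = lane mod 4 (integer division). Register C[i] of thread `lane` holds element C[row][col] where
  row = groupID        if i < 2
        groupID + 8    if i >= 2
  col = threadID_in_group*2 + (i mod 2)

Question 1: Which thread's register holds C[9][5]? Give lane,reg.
r=9→G=1,rhi=1  c=5→T=2,p=1
L=1*4+2=6  i=1*2+1=3

6,3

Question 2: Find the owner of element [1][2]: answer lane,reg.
r=1⇒gr=1,Rb=0  c=2⇒th=1,odd=0
L=1*4+1=5  i=0*2+0=0

5,0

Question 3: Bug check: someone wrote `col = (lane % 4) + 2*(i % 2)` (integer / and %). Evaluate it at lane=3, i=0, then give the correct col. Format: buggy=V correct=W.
`(lane % 4) + 2*(i % 2)`[3,0]->3
lane 3: gid=0 (3/4), tid=3 (3%4)
i=0: r=0+0=0, c=3*2+0=6
col: 3 vs 6

buggy=3 correct=6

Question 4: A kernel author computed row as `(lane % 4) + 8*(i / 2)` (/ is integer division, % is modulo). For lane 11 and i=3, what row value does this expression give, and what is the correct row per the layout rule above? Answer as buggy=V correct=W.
`(lane % 4) + 8*(i / 2)`[11,3]=>11
lane 11=>11/4=2, 11 mod 4=3
i=3  r:2+8=>10  c:2·3+1=>7
row: 11 vs 10

buggy=11 correct=10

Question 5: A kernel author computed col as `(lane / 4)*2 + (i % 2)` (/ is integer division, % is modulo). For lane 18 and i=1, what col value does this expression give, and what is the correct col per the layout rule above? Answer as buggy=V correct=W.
buggy=9 correct=5

`(lane / 4)*2 + (i % 2)`[18,1]->9
lane 18->18/4=4, 18 mod 4=2
i=1  r:4+0->4  c:2·2+1->5
col: 9 vs 5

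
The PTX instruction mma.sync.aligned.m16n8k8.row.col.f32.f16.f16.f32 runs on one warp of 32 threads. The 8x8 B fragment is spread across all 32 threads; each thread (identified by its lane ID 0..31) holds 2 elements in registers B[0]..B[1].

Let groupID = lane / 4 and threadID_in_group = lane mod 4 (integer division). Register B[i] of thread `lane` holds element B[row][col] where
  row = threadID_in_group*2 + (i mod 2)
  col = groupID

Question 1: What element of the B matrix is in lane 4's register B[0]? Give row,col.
0,1

4: g=1,t=0
[0] (0*2+0,1) = (0,1)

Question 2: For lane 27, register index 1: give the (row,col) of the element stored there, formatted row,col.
lane 27: gr=6 (27/4), th=3 (27%4)
i=1: r=3*2+1=7, c=gr=6

7,6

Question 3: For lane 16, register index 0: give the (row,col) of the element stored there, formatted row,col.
lane 16: G=4 (16/4), T=0 (16%4)
i=0: r=0*2+0=0, c=G=4

0,4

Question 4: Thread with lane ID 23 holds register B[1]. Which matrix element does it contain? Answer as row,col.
7,5

23: gid=5,tid=3
[1] (3*2+1,5) = (7,5)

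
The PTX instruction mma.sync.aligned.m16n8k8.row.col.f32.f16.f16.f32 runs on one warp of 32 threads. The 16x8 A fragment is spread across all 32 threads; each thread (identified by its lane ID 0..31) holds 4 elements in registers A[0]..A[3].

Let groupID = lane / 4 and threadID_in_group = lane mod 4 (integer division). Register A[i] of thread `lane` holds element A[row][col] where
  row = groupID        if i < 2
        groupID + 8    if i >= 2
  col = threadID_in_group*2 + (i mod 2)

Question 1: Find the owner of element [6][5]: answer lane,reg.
26,1

r: 6->gid=6,r8=0  c: 5->tid=2,i&1=1
L=6*4+2=26  i=0*2+1=1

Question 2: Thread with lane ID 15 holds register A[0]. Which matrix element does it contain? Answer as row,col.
L=15->gid=15>>2=3, tid=15&3=3
[0]->row 3+0=3  col 3·2+0=6

3,6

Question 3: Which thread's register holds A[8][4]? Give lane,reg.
r: 8->gid=0,r8=1  c: 4->tid=2,i&1=0
L=0*4+2=2  i=1*2+0=2

2,2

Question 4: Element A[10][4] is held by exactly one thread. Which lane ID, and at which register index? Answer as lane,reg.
10,2

r: 10->gid=2,r8=1  c: 4->tid=2,i&1=0
L=2*4+2=10  i=1*2+0=2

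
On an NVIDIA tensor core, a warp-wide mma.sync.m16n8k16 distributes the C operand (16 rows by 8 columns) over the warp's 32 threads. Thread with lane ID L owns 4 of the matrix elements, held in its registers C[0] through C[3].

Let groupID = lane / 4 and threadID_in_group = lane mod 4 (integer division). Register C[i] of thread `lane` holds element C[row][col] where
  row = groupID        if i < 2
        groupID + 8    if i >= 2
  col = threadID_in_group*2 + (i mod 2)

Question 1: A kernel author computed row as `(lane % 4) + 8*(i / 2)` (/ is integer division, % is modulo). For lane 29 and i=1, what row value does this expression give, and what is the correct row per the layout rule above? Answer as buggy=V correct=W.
`(lane % 4) + 8*(i / 2)`[29,1]⇒1
L=29⇒gr=29>>2=7, th=29&3=1
[1]⇒row 7+0=7  col 1·2+1=3
row: 1 vs 7

buggy=1 correct=7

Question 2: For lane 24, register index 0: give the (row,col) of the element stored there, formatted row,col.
6,0

24: grp=6,tig=0
[0] (6+0,0*2+0) = (6,0)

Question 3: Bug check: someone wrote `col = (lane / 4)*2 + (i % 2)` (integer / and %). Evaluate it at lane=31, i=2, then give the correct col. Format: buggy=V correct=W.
`(lane / 4)*2 + (i % 2)`[31,2]->14
lane 31: g=7 (31/4), t=3 (31%4)
i=2: r=7+8=15, c=3*2+0=6
col: 14 vs 6

buggy=14 correct=6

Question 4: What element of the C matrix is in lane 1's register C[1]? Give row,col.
0,3

1: gid=0,tid=1
[1] (0+0,1*2+1) = (0,3)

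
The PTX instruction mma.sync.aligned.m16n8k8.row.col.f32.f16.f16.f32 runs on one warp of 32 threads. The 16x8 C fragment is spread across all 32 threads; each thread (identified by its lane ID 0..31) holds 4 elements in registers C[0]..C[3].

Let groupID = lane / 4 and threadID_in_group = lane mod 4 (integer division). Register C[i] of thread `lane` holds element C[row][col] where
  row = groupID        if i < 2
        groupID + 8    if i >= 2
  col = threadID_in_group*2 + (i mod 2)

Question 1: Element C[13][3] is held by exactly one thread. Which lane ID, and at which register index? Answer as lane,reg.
r:13=>grp=5,rB=1  c:3=>tig=1,lo=1
L=5*4+1=21  i=1*2+1=3

21,3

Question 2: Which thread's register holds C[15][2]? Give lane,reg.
29,2

r=15→G=7,rhi=1  c=2→T=1,p=0
L=7*4+1=29  i=1*2+0=2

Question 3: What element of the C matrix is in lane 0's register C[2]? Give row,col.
8,0

lane 0->0/4=0, 0 mod 4=0
i=2  r:0+8->8  c:2·0+0->0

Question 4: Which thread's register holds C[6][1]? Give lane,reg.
r=6->g=6,rb=0  c=1->t=0,b0=1
L=6*4+0=24  i=0*2+1=1

24,1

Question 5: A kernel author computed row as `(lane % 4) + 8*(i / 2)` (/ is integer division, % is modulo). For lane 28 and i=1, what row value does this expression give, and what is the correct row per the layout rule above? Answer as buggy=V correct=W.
buggy=0 correct=7

`(lane % 4) + 8*(i / 2)`[28,1]⇒0
lane 28⇒28/4=7, 28 mod 4=0
i=1  r:7+0⇒7  c:2·0+1⇒1
row: 0 vs 7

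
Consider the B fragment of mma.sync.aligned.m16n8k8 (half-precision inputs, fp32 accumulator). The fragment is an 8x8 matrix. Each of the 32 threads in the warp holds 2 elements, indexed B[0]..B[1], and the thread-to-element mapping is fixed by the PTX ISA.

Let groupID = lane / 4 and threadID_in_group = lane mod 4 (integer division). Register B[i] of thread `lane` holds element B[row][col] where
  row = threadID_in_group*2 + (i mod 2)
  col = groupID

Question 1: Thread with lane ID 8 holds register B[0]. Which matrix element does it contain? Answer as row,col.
8: g=2,t=0
[0] (0*2+0,2) = (0,2)

0,2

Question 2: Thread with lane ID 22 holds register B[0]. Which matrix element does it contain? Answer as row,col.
4,5

22: g=5,t=2
[0] (2*2+0,5) = (4,5)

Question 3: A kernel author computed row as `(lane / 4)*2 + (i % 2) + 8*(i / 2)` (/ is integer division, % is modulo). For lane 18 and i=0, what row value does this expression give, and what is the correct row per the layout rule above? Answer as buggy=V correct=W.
buggy=8 correct=4

`(lane / 4)*2 + (i % 2) + 8*(i / 2)`[18,0]→8
lane 18→18/4=4, 18 mod 4=2
i=0  r:2·2+0→4  c:4
row: 8 vs 4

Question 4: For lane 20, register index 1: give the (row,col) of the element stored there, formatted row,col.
lane 20->20/4=5, 20 mod 4=0
i=1  r:2·0+1->1  c:5

1,5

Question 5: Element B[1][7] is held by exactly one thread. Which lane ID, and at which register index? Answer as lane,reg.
c: 7->gid=7  r: 1->tid=0,i&1=1
L=7*4+0=28  i=1=1

28,1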